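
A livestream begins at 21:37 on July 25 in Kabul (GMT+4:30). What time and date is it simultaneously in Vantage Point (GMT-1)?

16:07 on July 25

In UTC: 21:37 − 4:30 = 17:07 on Jul 25.
Vantage Point is UTC−1:00: 17:07 − 1:00 = 16:07 on Jul 25.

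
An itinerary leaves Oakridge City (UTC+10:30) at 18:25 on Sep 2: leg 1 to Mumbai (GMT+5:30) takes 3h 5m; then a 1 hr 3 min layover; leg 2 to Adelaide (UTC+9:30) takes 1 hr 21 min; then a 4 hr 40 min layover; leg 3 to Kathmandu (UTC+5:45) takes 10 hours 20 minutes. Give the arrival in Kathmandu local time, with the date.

10:09 on September 3

Convert departure to UTC: 18:25 − 10:30 = 07:55 UTC on Sep 2.
Add 3 hours and 5 minutes leg 1 → 11:00 UTC.
Add 1 hour and 3 minutes layover in Mumbai → 12:03 UTC.
Add 1 hour and 21 minutes leg 2 → 13:24 UTC.
Add 4 hours and 40 minutes layover in Adelaide → 18:04 UTC.
Add 10 hours and 20 minutes leg 3 → 04:24 UTC (Sep 3).
Kathmandu is UTC+5:45, so local arrival = 04:24 + 5:45 = 10:09 on Sep 3.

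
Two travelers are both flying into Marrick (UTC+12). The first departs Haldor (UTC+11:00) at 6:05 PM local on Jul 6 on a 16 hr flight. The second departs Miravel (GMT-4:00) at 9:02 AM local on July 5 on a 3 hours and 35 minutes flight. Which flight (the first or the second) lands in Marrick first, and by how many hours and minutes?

the second, by 30 hours 28 minutes

Flight 1 in UTC: 6:05 PM − 11:00 = 7:05 AM on Jul 6.
+16 hours → arrive 11:05 PM UTC on Jul 6.
Flight 2 in UTC: 9:02 AM + 4:00 = 1:02 PM on Jul 5.
+3 hours and 35 minutes → arrive 4:37 PM UTC on Jul 5.
Flight 2 lands earlier by 30 hours 28 minutes.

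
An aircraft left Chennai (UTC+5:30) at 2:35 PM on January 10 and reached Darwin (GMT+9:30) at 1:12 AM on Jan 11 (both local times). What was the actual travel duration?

6 hours 37 minutes

Departure in UTC: 2:35 PM − 5:30 = 9:05 AM on Jan 10.
Arrival in UTC: 1:12 AM − 9:30 = 3:42 PM on Jan 10.
Elapsed = 3:42 PM − 9:05 AM = 6 hours 37 minutes.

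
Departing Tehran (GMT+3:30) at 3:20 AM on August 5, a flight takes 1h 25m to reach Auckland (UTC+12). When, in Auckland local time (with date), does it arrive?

1:15 PM on Aug 5

Auckland is 8:30 ahead of Tehran.
After 1 hour 25 minutes it is 4:45 AM in Tehran.
Shift by the zone difference: 4:45 AM + 8:30 = 1:15 PM on Aug 5 in Auckland.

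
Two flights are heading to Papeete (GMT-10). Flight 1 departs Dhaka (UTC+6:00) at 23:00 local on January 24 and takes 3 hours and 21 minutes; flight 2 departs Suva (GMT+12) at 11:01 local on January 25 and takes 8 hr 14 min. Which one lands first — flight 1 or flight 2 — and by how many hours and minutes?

the first, by 10 hours 54 minutes

Flight 1 in UTC: 23:00 − 6:00 = 17:00 on Jan 24.
+3 hours and 21 minutes → arrive 20:21 UTC on Jan 24.
Flight 2 in UTC: 11:01 − 12:00 = 23:01 on Jan 24.
+8 hours and 14 minutes → arrive 07:15 UTC on Jan 25.
Flight 1 lands earlier by 10 hours 54 minutes.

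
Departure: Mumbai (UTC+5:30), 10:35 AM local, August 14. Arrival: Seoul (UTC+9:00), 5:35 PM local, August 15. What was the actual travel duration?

27 hours 30 minutes

Departure in UTC: 10:35 AM − 5:30 = 5:05 AM on Aug 14.
Arrival in UTC: 5:35 PM − 9:00 = 8:35 AM on Aug 15.
Elapsed = 8:35 AM − 5:05 AM (+1 day) = 27 hours 30 minutes.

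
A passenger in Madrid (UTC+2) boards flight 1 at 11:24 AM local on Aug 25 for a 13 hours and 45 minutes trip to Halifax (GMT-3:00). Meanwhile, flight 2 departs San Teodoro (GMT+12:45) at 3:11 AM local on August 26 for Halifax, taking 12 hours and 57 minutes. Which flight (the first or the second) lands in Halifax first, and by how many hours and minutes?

the first, by 4 hours 14 minutes

Flight 1 in UTC: 11:24 AM − 2:00 = 9:24 AM on Aug 25.
+13 hours 45 minutes → arrive 11:09 PM UTC on Aug 25.
Flight 2 in UTC: 3:11 AM − 12:45 = 2:26 PM on Aug 25.
+12 hours 57 minutes → arrive 3:23 AM UTC on Aug 26.
Flight 1 lands earlier by 4 hours 14 minutes.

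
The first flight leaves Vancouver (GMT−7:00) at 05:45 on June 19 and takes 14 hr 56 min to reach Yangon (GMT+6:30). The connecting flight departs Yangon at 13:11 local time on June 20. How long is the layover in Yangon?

3 hours

Convert departure to UTC: 05:45 + 7:00 = 12:45 UTC on Jun 19.
Add 14 hours and 56 minutes flight time → 03:41 UTC (Jun 20).
Yangon is UTC+6:30, so local arrival = 03:41 + 6:30 = 10:11 on Jun 20.
Layover = 13:11 − 10:11 = 3 hours.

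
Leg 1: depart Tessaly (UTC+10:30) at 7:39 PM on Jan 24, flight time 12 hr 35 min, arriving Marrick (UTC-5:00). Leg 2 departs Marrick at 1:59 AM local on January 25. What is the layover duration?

Convert departure to UTC: 7:39 PM − 10:30 = 9:09 AM UTC on Jan 24.
Add 12 hours and 35 minutes flight time → 9:44 PM UTC.
Marrick is UTC−5:00, so local arrival = 9:44 PM − 5:00 = 4:44 PM on Jan 24.
Layover = 1:59 AM − 4:44 PM (+1 day) = 9 hours 15 minutes.

9 hours 15 minutes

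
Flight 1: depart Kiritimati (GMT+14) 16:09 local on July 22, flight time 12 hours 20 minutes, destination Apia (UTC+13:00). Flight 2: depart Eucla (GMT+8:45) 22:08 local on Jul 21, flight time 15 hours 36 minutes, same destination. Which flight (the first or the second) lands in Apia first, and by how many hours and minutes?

Flight 1 in UTC: 16:09 − 14:00 = 02:09 on Jul 22.
+12 hours and 20 minutes → arrive 14:29 UTC on Jul 22.
Flight 2 in UTC: 22:08 − 8:45 = 13:23 on Jul 21.
+15 hours and 36 minutes → arrive 04:59 UTC on Jul 22.
Flight 2 lands earlier by 9 hours 30 minutes.

the second, by 9 hours 30 minutes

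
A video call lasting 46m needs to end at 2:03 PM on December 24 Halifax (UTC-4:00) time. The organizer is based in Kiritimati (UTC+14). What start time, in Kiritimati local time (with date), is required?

Target end time in UTC: 2:03 PM + 4:00 = 6:03 PM on Dec 24.
Subtract 46 minutes → start 5:17 PM UTC on Dec 24.
Kiritimati is UTC+14:00: 5:17 PM + 14:00 = 7:17 AM on Dec 25.

7:17 AM on Dec 25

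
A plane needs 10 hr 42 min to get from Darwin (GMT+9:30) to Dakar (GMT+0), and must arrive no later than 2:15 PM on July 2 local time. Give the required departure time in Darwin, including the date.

Target arrival is already UTC: 2:15 PM on Jul 2.
Subtract 10 hours and 42 minutes → departure 3:33 AM UTC on Jul 2.
Darwin is UTC+9:30: 3:33 AM + 9:30 = 1:03 PM on Jul 2.

1:03 PM on July 2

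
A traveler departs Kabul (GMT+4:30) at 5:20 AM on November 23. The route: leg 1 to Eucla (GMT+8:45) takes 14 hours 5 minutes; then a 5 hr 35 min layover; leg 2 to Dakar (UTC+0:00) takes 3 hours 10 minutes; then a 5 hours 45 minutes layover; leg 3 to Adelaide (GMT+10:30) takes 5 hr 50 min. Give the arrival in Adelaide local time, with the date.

Convert departure to UTC: 5:20 AM − 4:30 = 12:50 AM UTC on Nov 23.
Add 14 hours and 5 minutes leg 1 → 2:55 PM UTC.
Add 5 hours 35 minutes layover in Eucla → 8:30 PM UTC.
Add 3 hours and 10 minutes leg 2 → 11:40 PM UTC.
Add 5 hours and 45 minutes layover in Dakar → 5:25 AM UTC (Nov 24).
Add 5 hours and 50 minutes leg 3 → 11:15 AM UTC.
Adelaide is UTC+10:30, so local arrival = 11:15 AM + 10:30 = 9:45 PM on Nov 24.

9:45 PM on November 24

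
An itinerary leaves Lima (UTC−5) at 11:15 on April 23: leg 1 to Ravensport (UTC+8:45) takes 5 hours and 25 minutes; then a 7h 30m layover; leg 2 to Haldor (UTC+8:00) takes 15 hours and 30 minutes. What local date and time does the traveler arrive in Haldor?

04:40 on Apr 25

Convert departure to UTC: 11:15 + 5:00 = 16:15 UTC on Apr 23.
Add 5 hours 25 minutes leg 1 → 21:40 UTC.
Add 7 hours 30 minutes layover in Ravensport → 05:10 UTC (Apr 24).
Add 15 hours 30 minutes leg 2 → 20:40 UTC.
Haldor is UTC+8:00, so local arrival = 20:40 + 8:00 = 04:40 on Apr 25.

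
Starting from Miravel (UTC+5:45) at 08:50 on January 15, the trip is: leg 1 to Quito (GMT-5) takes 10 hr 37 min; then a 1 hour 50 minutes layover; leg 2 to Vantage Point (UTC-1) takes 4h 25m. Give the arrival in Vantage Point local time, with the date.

Convert departure to UTC: 08:50 − 5:45 = 03:05 UTC on Jan 15.
Add 10 hours and 37 minutes leg 1 → 13:42 UTC.
Add 1 hour and 50 minutes layover in Quito → 15:32 UTC.
Add 4 hours and 25 minutes leg 2 → 19:57 UTC.
Vantage Point is UTC−1:00, so local arrival = 19:57 − 1:00 = 18:57 on Jan 15.

18:57 on January 15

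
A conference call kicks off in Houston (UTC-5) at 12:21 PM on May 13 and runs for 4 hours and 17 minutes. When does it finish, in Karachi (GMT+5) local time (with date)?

Karachi is 10:00 ahead of Houston.
After 4 hours 17 minutes it is 4:38 PM in Houston.
Shift by the zone difference: 4:38 PM + 10:00 = 2:38 AM on May 14 in Karachi.

2:38 AM on May 14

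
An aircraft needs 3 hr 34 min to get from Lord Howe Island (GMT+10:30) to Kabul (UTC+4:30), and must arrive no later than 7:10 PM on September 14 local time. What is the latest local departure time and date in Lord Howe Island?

9:36 PM on September 14

Target arrival in UTC: 7:10 PM − 4:30 = 2:40 PM on Sep 14.
Subtract 3 hours and 34 minutes → departure 11:06 AM UTC on Sep 14.
Lord Howe Island is UTC+10:30: 11:06 AM + 10:30 = 9:36 PM on Sep 14.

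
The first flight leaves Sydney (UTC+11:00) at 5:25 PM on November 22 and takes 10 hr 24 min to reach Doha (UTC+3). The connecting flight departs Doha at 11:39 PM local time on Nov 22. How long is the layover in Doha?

Convert departure to UTC: 5:25 PM − 11:00 = 6:25 AM UTC on Nov 22.
Add 10 hours and 24 minutes flight time → 4:49 PM UTC.
Doha is UTC+3:00, so local arrival = 4:49 PM + 3:00 = 7:49 PM on Nov 22.
Layover = 11:39 PM − 7:49 PM = 3 hours 50 minutes.

3 hours 50 minutes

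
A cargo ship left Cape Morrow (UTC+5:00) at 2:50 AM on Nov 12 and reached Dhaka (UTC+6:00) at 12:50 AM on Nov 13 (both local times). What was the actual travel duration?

21 hours

Dhaka is 1:00 ahead of Cape Morrow.
Clock-face elapsed time (ignoring zones) is 22 hours.
Actual elapsed = 22 hours − 1:00 = 21 hours.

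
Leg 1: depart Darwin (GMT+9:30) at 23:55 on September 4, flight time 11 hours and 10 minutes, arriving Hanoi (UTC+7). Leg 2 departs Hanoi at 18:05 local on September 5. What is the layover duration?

9 hours 30 minutes

Convert departure to UTC: 23:55 − 9:30 = 14:25 UTC on Sep 4.
Add 11 hours and 10 minutes flight time → 01:35 UTC (Sep 5).
Hanoi is UTC+7:00, so local arrival = 01:35 + 7:00 = 08:35 on Sep 5.
Layover = 18:05 − 08:35 = 9 hours 30 minutes.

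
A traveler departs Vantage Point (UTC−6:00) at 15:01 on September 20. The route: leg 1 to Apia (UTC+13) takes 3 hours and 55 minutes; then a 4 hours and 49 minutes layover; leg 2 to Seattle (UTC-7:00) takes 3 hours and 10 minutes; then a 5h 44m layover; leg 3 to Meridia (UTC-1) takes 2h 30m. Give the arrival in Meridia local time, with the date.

16:09 on September 21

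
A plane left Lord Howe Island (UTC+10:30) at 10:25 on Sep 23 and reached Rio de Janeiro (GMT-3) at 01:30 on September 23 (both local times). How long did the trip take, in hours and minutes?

Departure in UTC: 10:25 − 10:30 = 23:55 on Sep 22.
Arrival in UTC: 01:30 + 3:00 = 04:30 on Sep 23.
Elapsed = 04:30 − 23:55 (+1 day) = 4 hours 35 minutes.

4 hours 35 minutes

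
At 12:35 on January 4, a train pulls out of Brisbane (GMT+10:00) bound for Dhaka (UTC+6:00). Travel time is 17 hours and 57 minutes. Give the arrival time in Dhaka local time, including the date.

02:32 on January 5

Convert departure to UTC: 12:35 − 10:00 = 02:35 UTC on Jan 4.
Add 17 hours and 57 minutes travel time → 20:32 UTC.
Dhaka is UTC+6:00, so local arrival = 20:32 + 6:00 = 02:32 on Jan 5.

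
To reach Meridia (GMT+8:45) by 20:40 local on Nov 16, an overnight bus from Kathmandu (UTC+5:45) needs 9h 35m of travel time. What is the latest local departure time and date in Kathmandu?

08:05 on Nov 16

Target arrival in UTC: 20:40 − 8:45 = 11:55 on Nov 16.
Subtract 9 hours 35 minutes → departure 02:20 UTC on Nov 16.
Kathmandu is UTC+5:45: 02:20 + 5:45 = 08:05 on Nov 16.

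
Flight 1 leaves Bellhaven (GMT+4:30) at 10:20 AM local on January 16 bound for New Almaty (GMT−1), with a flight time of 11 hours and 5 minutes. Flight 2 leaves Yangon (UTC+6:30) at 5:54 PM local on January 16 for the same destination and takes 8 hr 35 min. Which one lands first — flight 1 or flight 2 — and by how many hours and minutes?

Flight 1 in UTC: 10:20 AM − 4:30 = 5:50 AM on Jan 16.
+11 hours and 5 minutes → arrive 4:55 PM UTC on Jan 16.
Flight 2 in UTC: 5:54 PM − 6:30 = 11:24 AM on Jan 16.
+8 hours and 35 minutes → arrive 7:59 PM UTC on Jan 16.
Flight 1 lands earlier by 3 hours 4 minutes.

the first, by 3 hours 4 minutes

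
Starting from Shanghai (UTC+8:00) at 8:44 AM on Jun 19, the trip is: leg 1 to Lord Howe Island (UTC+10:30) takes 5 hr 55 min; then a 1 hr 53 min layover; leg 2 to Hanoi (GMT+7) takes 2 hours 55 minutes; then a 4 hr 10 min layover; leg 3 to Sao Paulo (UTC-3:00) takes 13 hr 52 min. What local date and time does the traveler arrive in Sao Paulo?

Convert departure to UTC: 8:44 AM − 8:00 = 12:44 AM UTC on Jun 19.
Add 5 hours and 55 minutes leg 1 → 6:39 AM UTC.
Add 1 hour and 53 minutes layover in Lord Howe Island → 8:32 AM UTC.
Add 2 hours 55 minutes leg 2 → 11:27 AM UTC.
Add 4 hours 10 minutes layover in Hanoi → 3:37 PM UTC.
Add 13 hours 52 minutes leg 3 → 5:29 AM UTC (Jun 20).
Sao Paulo is UTC−3:00, so local arrival = 5:29 AM − 3:00 = 2:29 AM on Jun 20.

2:29 AM on June 20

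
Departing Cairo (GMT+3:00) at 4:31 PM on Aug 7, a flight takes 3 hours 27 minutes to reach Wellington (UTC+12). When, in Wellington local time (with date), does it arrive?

Convert departure to UTC: 4:31 PM − 3:00 = 1:31 PM UTC on Aug 7.
Add 3 hours 27 minutes travel time → 4:58 PM UTC.
Wellington is UTC+12:00, so local arrival = 4:58 PM + 12:00 = 4:58 AM on Aug 8.

4:58 AM on Aug 8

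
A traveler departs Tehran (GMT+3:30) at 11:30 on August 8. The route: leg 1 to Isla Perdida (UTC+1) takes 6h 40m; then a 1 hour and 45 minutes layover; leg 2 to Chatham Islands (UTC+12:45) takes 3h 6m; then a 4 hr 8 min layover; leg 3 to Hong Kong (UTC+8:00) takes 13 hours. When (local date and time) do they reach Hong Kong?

Convert departure to UTC: 11:30 − 3:30 = 08:00 UTC on Aug 8.
Add 6 hours 40 minutes leg 1 → 14:40 UTC.
Add 1 hour 45 minutes layover in Isla Perdida → 16:25 UTC.
Add 3 hours 6 minutes leg 2 → 19:31 UTC.
Add 4 hours 8 minutes layover in Chatham Islands → 23:39 UTC.
Add 13 hours leg 3 → 12:39 UTC (Aug 9).
Hong Kong is UTC+8:00, so local arrival = 12:39 + 8:00 = 20:39 on Aug 9.

20:39 on August 9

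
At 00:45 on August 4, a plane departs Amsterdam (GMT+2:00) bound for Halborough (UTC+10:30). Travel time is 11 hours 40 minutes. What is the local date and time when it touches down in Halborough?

20:55 on Aug 4

Convert departure to UTC: 00:45 − 2:00 = 22:45 UTC on Aug 3.
Add 11 hours 40 minutes travel time → 10:25 UTC (Aug 4).
Halborough is UTC+10:30, so local arrival = 10:25 + 10:30 = 20:55 on Aug 4.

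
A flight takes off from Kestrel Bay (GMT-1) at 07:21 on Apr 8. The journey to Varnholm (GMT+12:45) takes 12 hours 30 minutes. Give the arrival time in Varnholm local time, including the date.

Convert departure to UTC: 07:21 + 1:00 = 08:21 UTC on Apr 8.
Add 12 hours 30 minutes travel time → 20:51 UTC.
Varnholm is UTC+12:45, so local arrival = 20:51 + 12:45 = 09:36 on Apr 9.

09:36 on April 9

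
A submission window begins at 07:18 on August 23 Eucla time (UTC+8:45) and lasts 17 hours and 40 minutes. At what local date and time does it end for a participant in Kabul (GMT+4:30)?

Convert start to UTC: 07:18 − 8:45 = 22:33 UTC on Aug 22.
Add 17 hours 40 minutes duration → 16:13 UTC (Aug 23).
Kabul is UTC+4:30, so local end time = 16:13 + 4:30 = 20:43 on Aug 23.

20:43 on August 23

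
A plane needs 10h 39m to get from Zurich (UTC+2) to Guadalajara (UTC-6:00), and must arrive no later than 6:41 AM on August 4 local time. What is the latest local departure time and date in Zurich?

Target arrival in UTC: 6:41 AM + 6:00 = 12:41 PM on Aug 4.
Subtract 10 hours and 39 minutes → departure 2:02 AM UTC on Aug 4.
Zurich is UTC+2:00: 2:02 AM + 2:00 = 4:02 AM on Aug 4.

4:02 AM on August 4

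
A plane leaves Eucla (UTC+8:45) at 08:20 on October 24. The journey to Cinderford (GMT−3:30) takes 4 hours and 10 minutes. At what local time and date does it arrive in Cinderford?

Convert departure to UTC: 08:20 − 8:45 = 23:35 UTC on Oct 23.
Add 4 hours 10 minutes travel time → 03:45 UTC (Oct 24).
Cinderford is UTC−3:30, so local arrival = 03:45 − 3:30 = 00:15 on Oct 24.

00:15 on October 24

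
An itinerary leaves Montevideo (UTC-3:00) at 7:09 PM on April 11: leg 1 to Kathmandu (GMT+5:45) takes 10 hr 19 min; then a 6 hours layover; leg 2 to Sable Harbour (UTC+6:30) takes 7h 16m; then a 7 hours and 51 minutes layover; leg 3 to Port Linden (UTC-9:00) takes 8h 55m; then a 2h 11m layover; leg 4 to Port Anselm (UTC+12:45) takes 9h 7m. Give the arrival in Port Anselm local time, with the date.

2:33 PM on April 14

Convert departure to UTC: 7:09 PM + 3:00 = 10:09 PM UTC on Apr 11.
Add 10 hours and 19 minutes leg 1 → 8:28 AM UTC (Apr 12).
Add 6 hours layover in Kathmandu → 2:28 PM UTC.
Add 7 hours 16 minutes leg 2 → 9:44 PM UTC.
Add 7 hours 51 minutes layover in Sable Harbour → 5:35 AM UTC (Apr 13).
Add 8 hours 55 minutes leg 3 → 2:30 PM UTC.
Add 2 hours and 11 minutes layover in Port Linden → 4:41 PM UTC.
Add 9 hours and 7 minutes leg 4 → 1:48 AM UTC (Apr 14).
Port Anselm is UTC+12:45, so local arrival = 1:48 AM + 12:45 = 2:33 PM on Apr 14.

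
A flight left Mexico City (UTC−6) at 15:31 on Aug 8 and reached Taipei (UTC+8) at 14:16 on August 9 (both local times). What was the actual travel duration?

8 hours 45 minutes

Departure in UTC: 15:31 + 6:00 = 21:31 on Aug 8.
Arrival in UTC: 14:16 − 8:00 = 06:16 on Aug 9.
Elapsed = 06:16 − 21:31 (+1 day) = 8 hours 45 minutes.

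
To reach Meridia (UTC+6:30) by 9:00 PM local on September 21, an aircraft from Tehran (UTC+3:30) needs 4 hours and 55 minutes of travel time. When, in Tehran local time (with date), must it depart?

Target arrival in UTC: 9:00 PM − 6:30 = 2:30 PM on Sep 21.
Subtract 4 hours and 55 minutes → departure 9:35 AM UTC on Sep 21.
Tehran is UTC+3:30: 9:35 AM + 3:30 = 1:05 PM on Sep 21.

1:05 PM on September 21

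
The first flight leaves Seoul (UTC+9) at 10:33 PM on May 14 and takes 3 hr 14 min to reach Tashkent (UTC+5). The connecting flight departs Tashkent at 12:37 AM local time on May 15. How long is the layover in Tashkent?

Convert departure to UTC: 10:33 PM − 9:00 = 1:33 PM UTC on May 14.
Add 3 hours and 14 minutes flight time → 4:47 PM UTC.
Tashkent is UTC+5:00, so local arrival = 4:47 PM + 5:00 = 9:47 PM on May 14.
Layover = 12:37 AM − 9:47 PM (+1 day) = 2 hours 50 minutes.

2 hours 50 minutes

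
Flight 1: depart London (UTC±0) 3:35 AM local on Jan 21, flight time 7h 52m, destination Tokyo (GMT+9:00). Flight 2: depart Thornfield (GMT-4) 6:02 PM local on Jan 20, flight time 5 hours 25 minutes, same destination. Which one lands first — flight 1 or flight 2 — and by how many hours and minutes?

the second, by 8 hours

Flight 1 departs at 3:35 AM UTC (Jan 21).
+7 hours and 52 minutes → arrive 11:27 AM UTC on Jan 21.
Flight 2 in UTC: 6:02 PM + 4:00 = 10:02 PM on Jan 20.
+5 hours and 25 minutes → arrive 3:27 AM UTC on Jan 21.
Flight 2 lands earlier by 8 hours.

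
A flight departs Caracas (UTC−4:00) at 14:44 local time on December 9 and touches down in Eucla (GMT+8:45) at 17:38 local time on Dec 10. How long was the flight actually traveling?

14 hours 9 minutes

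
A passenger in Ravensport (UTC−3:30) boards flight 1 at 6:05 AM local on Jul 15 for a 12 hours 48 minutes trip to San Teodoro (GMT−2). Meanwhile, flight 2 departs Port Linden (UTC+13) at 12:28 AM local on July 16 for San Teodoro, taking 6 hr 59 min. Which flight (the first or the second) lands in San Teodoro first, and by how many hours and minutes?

the second, by 3 hours 56 minutes

Flight 1 in UTC: 6:05 AM + 3:30 = 9:35 AM on Jul 15.
+12 hours 48 minutes → arrive 10:23 PM UTC on Jul 15.
Flight 2 in UTC: 12:28 AM − 13:00 = 11:28 AM on Jul 15.
+6 hours 59 minutes → arrive 6:27 PM UTC on Jul 15.
Flight 2 lands earlier by 3 hours 56 minutes.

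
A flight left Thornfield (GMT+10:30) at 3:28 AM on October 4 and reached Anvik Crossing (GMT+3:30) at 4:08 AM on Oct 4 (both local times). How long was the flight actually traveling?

7 hours 40 minutes

Anvik Crossing is 7:00 behind Thornfield.
Clock-face elapsed time (ignoring zones) is 40 minutes.
Actual elapsed = 40 minutes + 7:00 = 7 hours 40 minutes.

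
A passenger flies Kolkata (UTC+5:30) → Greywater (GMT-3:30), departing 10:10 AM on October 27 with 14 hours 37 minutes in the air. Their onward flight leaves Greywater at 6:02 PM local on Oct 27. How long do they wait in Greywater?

Convert departure to UTC: 10:10 AM − 5:30 = 4:40 AM UTC on Oct 27.
Add 14 hours and 37 minutes flight time → 7:17 PM UTC.
Greywater is UTC−3:30, so local arrival = 7:17 PM − 3:30 = 3:47 PM on Oct 27.
Layover = 6:02 PM − 3:47 PM = 2 hours 15 minutes.

2 hours 15 minutes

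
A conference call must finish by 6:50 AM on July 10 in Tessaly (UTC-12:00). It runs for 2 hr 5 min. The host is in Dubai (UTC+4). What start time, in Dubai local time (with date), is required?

Target end time in UTC: 6:50 AM + 12:00 = 6:50 PM on Jul 10.
Subtract 2 hours and 5 minutes → start 4:45 PM UTC on Jul 10.
Dubai is UTC+4:00: 4:45 PM + 4:00 = 8:45 PM on Jul 10.

8:45 PM on Jul 10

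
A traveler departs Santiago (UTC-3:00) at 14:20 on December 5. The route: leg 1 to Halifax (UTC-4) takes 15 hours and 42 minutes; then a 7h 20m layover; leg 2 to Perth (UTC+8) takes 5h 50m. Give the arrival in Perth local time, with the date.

06:12 on December 7

Convert departure to UTC: 14:20 + 3:00 = 17:20 UTC on Dec 5.
Add 15 hours 42 minutes leg 1 → 09:02 UTC (Dec 6).
Add 7 hours 20 minutes layover in Halifax → 16:22 UTC.
Add 5 hours 50 minutes leg 2 → 22:12 UTC.
Perth is UTC+8:00, so local arrival = 22:12 + 8:00 = 06:12 on Dec 7.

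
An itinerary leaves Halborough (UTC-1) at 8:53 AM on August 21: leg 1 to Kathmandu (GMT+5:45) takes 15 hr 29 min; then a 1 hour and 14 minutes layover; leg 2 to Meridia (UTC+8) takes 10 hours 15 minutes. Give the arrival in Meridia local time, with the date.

Convert departure to UTC: 8:53 AM + 1:00 = 9:53 AM UTC on Aug 21.
Add 15 hours 29 minutes leg 1 → 1:22 AM UTC (Aug 22).
Add 1 hour 14 minutes layover in Kathmandu → 2:36 AM UTC.
Add 10 hours and 15 minutes leg 2 → 12:51 PM UTC.
Meridia is UTC+8:00, so local arrival = 12:51 PM + 8:00 = 8:51 PM on Aug 22.

8:51 PM on Aug 22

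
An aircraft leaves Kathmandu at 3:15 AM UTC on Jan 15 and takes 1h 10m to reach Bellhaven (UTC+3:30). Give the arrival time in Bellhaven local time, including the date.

7:55 AM on January 15

Departure is given in UTC: 3:15 AM on Jan 15.
Add 1 hour 10 minutes → 4:25 AM UTC.
Bellhaven is UTC+3:30: 4:25 AM + 3:30 = 7:55 AM on Jan 15.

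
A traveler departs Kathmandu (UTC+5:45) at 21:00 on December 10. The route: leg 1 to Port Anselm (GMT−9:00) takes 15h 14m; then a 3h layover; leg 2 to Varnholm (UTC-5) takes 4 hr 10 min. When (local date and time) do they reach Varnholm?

08:39 on December 11

Convert departure to UTC: 21:00 − 5:45 = 15:15 UTC on Dec 10.
Add 15 hours 14 minutes leg 1 → 06:29 UTC (Dec 11).
Add 3 hours layover in Port Anselm → 09:29 UTC.
Add 4 hours 10 minutes leg 2 → 13:39 UTC.
Varnholm is UTC−5:00, so local arrival = 13:39 − 5:00 = 08:39 on Dec 11.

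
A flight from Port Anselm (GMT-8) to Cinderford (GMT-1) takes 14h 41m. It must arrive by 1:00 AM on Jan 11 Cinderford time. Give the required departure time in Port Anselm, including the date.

3:19 AM on Jan 10

Target arrival in UTC: 1:00 AM + 1:00 = 2:00 AM on Jan 11.
Subtract 14 hours 41 minutes → departure 11:19 AM UTC on Jan 10.
Port Anselm is UTC−8:00: 11:19 AM − 8:00 = 3:19 AM on Jan 10.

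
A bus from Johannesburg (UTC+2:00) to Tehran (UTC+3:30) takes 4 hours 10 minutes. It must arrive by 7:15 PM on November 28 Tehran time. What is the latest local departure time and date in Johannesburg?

1:35 PM on November 28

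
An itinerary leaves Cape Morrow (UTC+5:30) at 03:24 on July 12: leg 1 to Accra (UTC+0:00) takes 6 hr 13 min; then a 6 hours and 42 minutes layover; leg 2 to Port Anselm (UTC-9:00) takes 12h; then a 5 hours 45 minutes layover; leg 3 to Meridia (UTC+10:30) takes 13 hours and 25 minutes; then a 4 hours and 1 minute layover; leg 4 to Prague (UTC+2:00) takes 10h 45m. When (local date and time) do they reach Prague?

Convert departure to UTC: 03:24 − 5:30 = 21:54 UTC on Jul 11.
Add 6 hours 13 minutes leg 1 → 04:07 UTC (Jul 12).
Add 6 hours and 42 minutes layover in Accra → 10:49 UTC.
Add 12 hours leg 2 → 22:49 UTC.
Add 5 hours 45 minutes layover in Port Anselm → 04:34 UTC (Jul 13).
Add 13 hours and 25 minutes leg 3 → 17:59 UTC.
Add 4 hours 1 minute layover in Meridia → 22:00 UTC.
Add 10 hours and 45 minutes leg 4 → 08:45 UTC (Jul 14).
Prague is UTC+2:00, so local arrival = 08:45 + 2:00 = 10:45 on Jul 14.

10:45 on July 14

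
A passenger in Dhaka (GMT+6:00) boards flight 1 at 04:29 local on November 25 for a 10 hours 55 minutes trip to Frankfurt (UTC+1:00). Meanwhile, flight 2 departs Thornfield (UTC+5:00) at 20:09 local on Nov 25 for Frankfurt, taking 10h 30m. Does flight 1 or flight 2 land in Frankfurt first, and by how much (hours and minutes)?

Flight 1 in UTC: 04:29 − 6:00 = 22:29 on Nov 24.
+10 hours 55 minutes → arrive 09:24 UTC on Nov 25.
Flight 2 in UTC: 20:09 − 5:00 = 15:09 on Nov 25.
+10 hours 30 minutes → arrive 01:39 UTC on Nov 26.
Flight 1 lands earlier by 16 hours 15 minutes.

the first, by 16 hours 15 minutes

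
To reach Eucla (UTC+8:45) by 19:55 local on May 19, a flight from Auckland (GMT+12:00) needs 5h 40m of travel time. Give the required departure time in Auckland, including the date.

Target arrival in UTC: 19:55 − 8:45 = 11:10 on May 19.
Subtract 5 hours 40 minutes → departure 05:30 UTC on May 19.
Auckland is UTC+12:00: 05:30 + 12:00 = 17:30 on May 19.

17:30 on May 19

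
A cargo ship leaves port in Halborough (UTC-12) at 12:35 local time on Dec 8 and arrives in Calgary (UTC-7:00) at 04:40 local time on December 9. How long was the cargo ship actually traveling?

11 hours 5 minutes

Calgary is 5:00 ahead of Halborough.
Clock-face elapsed time (ignoring zones) is 16 hours 5 minutes.
Actual elapsed = 16 hours 5 minutes − 5:00 = 11 hours 5 minutes.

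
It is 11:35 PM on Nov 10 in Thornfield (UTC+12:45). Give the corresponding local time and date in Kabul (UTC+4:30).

3:20 PM on November 10

Kabul is 8:15 behind Thornfield.
Shift by the zone difference: 11:35 PM − 8:15 = 3:20 PM on Nov 10 in Kabul.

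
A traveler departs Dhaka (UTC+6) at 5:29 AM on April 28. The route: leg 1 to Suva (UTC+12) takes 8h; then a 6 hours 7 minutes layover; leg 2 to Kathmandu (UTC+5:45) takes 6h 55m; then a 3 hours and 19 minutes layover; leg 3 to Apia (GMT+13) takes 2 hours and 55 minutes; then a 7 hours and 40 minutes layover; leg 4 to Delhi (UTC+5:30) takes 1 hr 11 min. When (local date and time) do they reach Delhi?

5:06 PM on Apr 29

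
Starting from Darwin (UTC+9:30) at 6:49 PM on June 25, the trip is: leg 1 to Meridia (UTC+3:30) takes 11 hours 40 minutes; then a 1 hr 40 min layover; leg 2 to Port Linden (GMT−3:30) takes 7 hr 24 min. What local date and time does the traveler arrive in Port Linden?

Convert departure to UTC: 6:49 PM − 9:30 = 9:19 AM UTC on Jun 25.
Add 11 hours 40 minutes leg 1 → 8:59 PM UTC.
Add 1 hour 40 minutes layover in Meridia → 10:39 PM UTC.
Add 7 hours 24 minutes leg 2 → 6:03 AM UTC (Jun 26).
Port Linden is UTC−3:30, so local arrival = 6:03 AM − 3:30 = 2:33 AM on Jun 26.

2:33 AM on June 26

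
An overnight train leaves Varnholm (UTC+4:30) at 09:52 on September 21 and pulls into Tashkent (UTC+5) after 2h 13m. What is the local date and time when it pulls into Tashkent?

12:35 on Sep 21

Convert departure to UTC: 09:52 − 4:30 = 05:22 UTC on Sep 21.
Add 2 hours 13 minutes travel time → 07:35 UTC.
Tashkent is UTC+5:00, so local arrival = 07:35 + 5:00 = 12:35 on Sep 21.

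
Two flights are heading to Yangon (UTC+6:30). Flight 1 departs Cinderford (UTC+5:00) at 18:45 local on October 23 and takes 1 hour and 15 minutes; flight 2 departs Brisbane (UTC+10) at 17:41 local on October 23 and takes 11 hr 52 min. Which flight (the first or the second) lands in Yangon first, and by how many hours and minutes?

the first, by 4 hours 33 minutes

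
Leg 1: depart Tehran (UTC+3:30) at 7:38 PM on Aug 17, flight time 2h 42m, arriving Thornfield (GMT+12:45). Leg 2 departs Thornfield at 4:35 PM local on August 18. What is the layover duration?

Convert departure to UTC: 7:38 PM − 3:30 = 4:08 PM UTC on Aug 17.
Add 2 hours 42 minutes flight time → 6:50 PM UTC.
Thornfield is UTC+12:45, so local arrival = 6:50 PM + 12:45 = 7:35 AM on Aug 18.
Layover = 4:35 PM − 7:35 AM = 9 hours.

9 hours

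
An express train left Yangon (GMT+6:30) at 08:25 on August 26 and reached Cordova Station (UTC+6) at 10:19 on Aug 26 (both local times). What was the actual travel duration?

Cordova Station is 0:30 behind Yangon.
Clock-face elapsed time (ignoring zones) is 1 hour 54 minutes.
Actual elapsed = 1 hour 54 minutes + 0:30 = 2 hours 24 minutes.

2 hours 24 minutes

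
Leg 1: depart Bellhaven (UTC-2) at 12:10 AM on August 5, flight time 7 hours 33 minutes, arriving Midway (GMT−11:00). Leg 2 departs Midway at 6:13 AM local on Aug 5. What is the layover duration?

7 hours 30 minutes

Convert departure to UTC: 12:10 AM + 2:00 = 2:10 AM UTC on Aug 5.
Add 7 hours 33 minutes flight time → 9:43 AM UTC.
Midway is UTC−11:00, so local arrival = 9:43 AM − 11:00 = 10:43 PM on Aug 4.
Layover = 6:13 AM − 10:43 PM (+1 day) = 7 hours 30 minutes.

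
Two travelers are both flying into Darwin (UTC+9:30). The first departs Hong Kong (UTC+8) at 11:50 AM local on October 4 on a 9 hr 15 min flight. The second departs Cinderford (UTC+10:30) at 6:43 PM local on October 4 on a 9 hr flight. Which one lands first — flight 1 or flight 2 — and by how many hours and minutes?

Flight 1 in UTC: 11:50 AM − 8:00 = 3:50 AM on Oct 4.
+9 hours and 15 minutes → arrive 1:05 PM UTC on Oct 4.
Flight 2 in UTC: 6:43 PM − 10:30 = 8:13 AM on Oct 4.
+9 hours → arrive 5:13 PM UTC on Oct 4.
Flight 1 lands earlier by 4 hours 8 minutes.

the first, by 4 hours 8 minutes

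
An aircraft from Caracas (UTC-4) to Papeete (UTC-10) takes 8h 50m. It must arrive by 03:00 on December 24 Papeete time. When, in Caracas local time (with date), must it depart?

00:10 on Dec 24

Target arrival in UTC: 03:00 + 10:00 = 13:00 on Dec 24.
Subtract 8 hours and 50 minutes → departure 04:10 UTC on Dec 24.
Caracas is UTC−4:00: 04:10 − 4:00 = 00:10 on Dec 24.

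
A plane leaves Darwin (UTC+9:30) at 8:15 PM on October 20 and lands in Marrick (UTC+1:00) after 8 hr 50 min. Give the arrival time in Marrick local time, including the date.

Marrick is 8:30 behind Darwin.
After 8 hours 50 minutes it is 5:05 AM (Oct 21) in Darwin.
Shift by the zone difference: 5:05 AM − 8:30 = 8:35 PM on Oct 20 in Marrick.

8:35 PM on Oct 20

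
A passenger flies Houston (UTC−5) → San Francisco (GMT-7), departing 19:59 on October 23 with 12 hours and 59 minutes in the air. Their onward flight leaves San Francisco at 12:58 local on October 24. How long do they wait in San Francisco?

6 hours

Convert departure to UTC: 19:59 + 5:00 = 00:59 UTC on Oct 24.
Add 12 hours 59 minutes flight time → 13:58 UTC.
San Francisco is UTC−7:00, so local arrival = 13:58 − 7:00 = 06:58 on Oct 24.
Layover = 12:58 − 06:58 = 6 hours.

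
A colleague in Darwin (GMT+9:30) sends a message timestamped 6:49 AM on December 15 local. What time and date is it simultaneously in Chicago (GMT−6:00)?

3:19 PM on Dec 14

Chicago is 15:30 behind Darwin.
Shift by the zone difference: 6:49 AM − 15:30 = 3:19 PM on Dec 14 in Chicago.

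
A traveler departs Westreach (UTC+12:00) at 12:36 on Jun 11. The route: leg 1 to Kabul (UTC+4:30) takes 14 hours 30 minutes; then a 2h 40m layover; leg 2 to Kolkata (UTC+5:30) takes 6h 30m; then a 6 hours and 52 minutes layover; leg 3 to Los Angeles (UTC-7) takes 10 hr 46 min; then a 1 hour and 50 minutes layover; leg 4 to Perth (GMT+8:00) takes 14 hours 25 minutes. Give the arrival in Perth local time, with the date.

18:09 on June 13

Convert departure to UTC: 12:36 − 12:00 = 00:36 UTC on Jun 11.
Add 14 hours and 30 minutes leg 1 → 15:06 UTC.
Add 2 hours 40 minutes layover in Kabul → 17:46 UTC.
Add 6 hours and 30 minutes leg 2 → 00:16 UTC (Jun 12).
Add 6 hours and 52 minutes layover in Kolkata → 07:08 UTC.
Add 10 hours and 46 minutes leg 3 → 17:54 UTC.
Add 1 hour and 50 minutes layover in Los Angeles → 19:44 UTC.
Add 14 hours 25 minutes leg 4 → 10:09 UTC (Jun 13).
Perth is UTC+8:00, so local arrival = 10:09 + 8:00 = 18:09 on Jun 13.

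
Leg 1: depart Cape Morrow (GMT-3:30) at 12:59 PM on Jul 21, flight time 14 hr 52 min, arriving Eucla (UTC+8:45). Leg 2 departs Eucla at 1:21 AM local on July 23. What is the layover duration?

Convert departure to UTC: 12:59 PM + 3:30 = 4:29 PM UTC on Jul 21.
Add 14 hours 52 minutes flight time → 7:21 AM UTC (Jul 22).
Eucla is UTC+8:45, so local arrival = 7:21 AM + 8:45 = 4:06 PM on Jul 22.
Layover = 1:21 AM − 4:06 PM (+1 day) = 9 hours 15 minutes.

9 hours 15 minutes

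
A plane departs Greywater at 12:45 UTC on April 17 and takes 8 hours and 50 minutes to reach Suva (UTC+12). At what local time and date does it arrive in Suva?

Departure is given in UTC: 12:45 on Apr 17.
Add 8 hours 50 minutes → 21:35 UTC.
Suva is UTC+12:00: 21:35 + 12:00 = 09:35 on Apr 18.

09:35 on Apr 18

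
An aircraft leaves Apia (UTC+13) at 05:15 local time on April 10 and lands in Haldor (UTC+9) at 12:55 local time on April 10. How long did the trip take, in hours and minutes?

11 hours 40 minutes

Departure in UTC: 05:15 − 13:00 = 16:15 on Apr 9.
Arrival in UTC: 12:55 − 9:00 = 03:55 on Apr 10.
Elapsed = 03:55 − 16:15 (+1 day) = 11 hours 40 minutes.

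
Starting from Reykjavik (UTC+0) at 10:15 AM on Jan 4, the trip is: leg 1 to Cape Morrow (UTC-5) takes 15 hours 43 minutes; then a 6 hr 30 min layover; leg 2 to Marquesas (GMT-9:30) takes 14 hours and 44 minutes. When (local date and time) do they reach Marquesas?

Reykjavik is at UTC+0, so departure is already 10:15 AM UTC on Jan 4.
Add 15 hours 43 minutes leg 1 → 1:58 AM UTC (Jan 5).
Add 6 hours 30 minutes layover in Cape Morrow → 8:28 AM UTC.
Add 14 hours 44 minutes leg 2 → 11:12 PM UTC.
Marquesas is UTC−9:30, so local arrival = 11:12 PM − 9:30 = 1:42 PM on Jan 5.

1:42 PM on Jan 5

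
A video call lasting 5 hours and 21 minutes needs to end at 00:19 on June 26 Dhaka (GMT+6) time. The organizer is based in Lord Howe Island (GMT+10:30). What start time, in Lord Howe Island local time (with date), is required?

23:28 on June 25

Target end time in UTC: 00:19 − 6:00 = 18:19 on Jun 25.
Subtract 5 hours and 21 minutes → start 12:58 UTC on Jun 25.
Lord Howe Island is UTC+10:30: 12:58 + 10:30 = 23:28 on Jun 25.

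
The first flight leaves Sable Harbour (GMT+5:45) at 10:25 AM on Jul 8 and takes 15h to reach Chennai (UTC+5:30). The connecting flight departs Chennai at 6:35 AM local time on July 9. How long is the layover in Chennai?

Convert departure to UTC: 10:25 AM − 5:45 = 4:40 AM UTC on Jul 8.
Add 15 hours flight time → 7:40 PM UTC.
Chennai is UTC+5:30, so local arrival = 7:40 PM + 5:30 = 1:10 AM on Jul 9.
Layover = 6:35 AM − 1:10 AM = 5 hours 25 minutes.

5 hours 25 minutes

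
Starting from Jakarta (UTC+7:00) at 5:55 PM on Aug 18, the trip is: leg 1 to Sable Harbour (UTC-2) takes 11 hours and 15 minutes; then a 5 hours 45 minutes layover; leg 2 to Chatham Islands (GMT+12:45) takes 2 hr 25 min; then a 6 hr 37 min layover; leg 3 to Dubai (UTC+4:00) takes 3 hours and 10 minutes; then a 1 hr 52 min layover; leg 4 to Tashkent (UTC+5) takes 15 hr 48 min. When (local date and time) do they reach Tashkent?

2:47 PM on August 20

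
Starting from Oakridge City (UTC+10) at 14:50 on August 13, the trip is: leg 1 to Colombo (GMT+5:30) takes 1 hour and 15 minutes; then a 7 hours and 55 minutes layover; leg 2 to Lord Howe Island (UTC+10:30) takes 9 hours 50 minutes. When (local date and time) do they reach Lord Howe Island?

Convert departure to UTC: 14:50 − 10:00 = 04:50 UTC on Aug 13.
Add 1 hour and 15 minutes leg 1 → 06:05 UTC.
Add 7 hours 55 minutes layover in Colombo → 14:00 UTC.
Add 9 hours 50 minutes leg 2 → 23:50 UTC.
Lord Howe Island is UTC+10:30, so local arrival = 23:50 + 10:30 = 10:20 on Aug 14.

10:20 on Aug 14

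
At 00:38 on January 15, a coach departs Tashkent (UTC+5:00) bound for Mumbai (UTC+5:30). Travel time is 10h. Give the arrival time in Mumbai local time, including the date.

Convert departure to UTC: 00:38 − 5:00 = 19:38 UTC on Jan 14.
Add 10 hours travel time → 05:38 UTC (Jan 15).
Mumbai is UTC+5:30, so local arrival = 05:38 + 5:30 = 11:08 on Jan 15.

11:08 on January 15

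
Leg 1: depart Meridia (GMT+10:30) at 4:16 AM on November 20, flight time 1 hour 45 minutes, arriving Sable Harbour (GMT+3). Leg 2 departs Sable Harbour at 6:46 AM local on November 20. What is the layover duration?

Convert departure to UTC: 4:16 AM − 10:30 = 5:46 PM UTC on Nov 19.
Add 1 hour 45 minutes flight time → 7:31 PM UTC.
Sable Harbour is UTC+3:00, so local arrival = 7:31 PM + 3:00 = 10:31 PM on Nov 19.
Layover = 6:46 AM − 10:31 PM (+1 day) = 8 hours 15 minutes.

8 hours 15 minutes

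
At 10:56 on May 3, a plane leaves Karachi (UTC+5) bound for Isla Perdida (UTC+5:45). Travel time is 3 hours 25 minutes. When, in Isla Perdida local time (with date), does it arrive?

15:06 on May 3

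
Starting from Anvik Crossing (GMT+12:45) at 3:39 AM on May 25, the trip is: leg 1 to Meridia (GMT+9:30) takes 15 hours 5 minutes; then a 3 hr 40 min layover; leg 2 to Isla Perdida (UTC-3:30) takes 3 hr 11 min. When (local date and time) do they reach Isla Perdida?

Convert departure to UTC: 3:39 AM − 12:45 = 2:54 PM UTC on May 24.
Add 15 hours and 5 minutes leg 1 → 5:59 AM UTC (May 25).
Add 3 hours and 40 minutes layover in Meridia → 9:39 AM UTC.
Add 3 hours 11 minutes leg 2 → 12:50 PM UTC.
Isla Perdida is UTC−3:30, so local arrival = 12:50 PM − 3:30 = 9:20 AM on May 25.

9:20 AM on May 25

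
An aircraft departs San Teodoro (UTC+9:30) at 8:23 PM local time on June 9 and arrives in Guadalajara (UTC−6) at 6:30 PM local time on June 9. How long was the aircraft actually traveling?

13 hours 37 minutes

Departure in UTC: 8:23 PM − 9:30 = 10:53 AM on Jun 9.
Arrival in UTC: 6:30 PM + 6:00 = 12:30 AM on Jun 10.
Elapsed = 12:30 AM − 10:53 AM (+1 day) = 13 hours 37 minutes.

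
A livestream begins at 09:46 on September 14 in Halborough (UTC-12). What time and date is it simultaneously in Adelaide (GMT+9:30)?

07:16 on Sep 15

Adelaide is 21:30 ahead of Halborough.
Shift by the zone difference: 09:46 + 21:30 = 07:16 on Sep 15 in Adelaide.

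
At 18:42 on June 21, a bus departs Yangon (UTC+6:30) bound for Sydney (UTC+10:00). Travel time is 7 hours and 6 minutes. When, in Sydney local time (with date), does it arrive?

Convert departure to UTC: 18:42 − 6:30 = 12:12 UTC on Jun 21.
Add 7 hours 6 minutes travel time → 19:18 UTC.
Sydney is UTC+10:00, so local arrival = 19:18 + 10:00 = 05:18 on Jun 22.

05:18 on June 22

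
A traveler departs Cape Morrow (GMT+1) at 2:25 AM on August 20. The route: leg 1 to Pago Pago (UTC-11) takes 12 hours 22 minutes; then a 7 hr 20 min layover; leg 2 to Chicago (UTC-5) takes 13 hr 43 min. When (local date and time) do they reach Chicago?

Convert departure to UTC: 2:25 AM − 1:00 = 1:25 AM UTC on Aug 20.
Add 12 hours 22 minutes leg 1 → 1:47 PM UTC.
Add 7 hours 20 minutes layover in Pago Pago → 9:07 PM UTC.
Add 13 hours and 43 minutes leg 2 → 10:50 AM UTC (Aug 21).
Chicago is UTC−5:00, so local arrival = 10:50 AM − 5:00 = 5:50 AM on Aug 21.

5:50 AM on August 21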